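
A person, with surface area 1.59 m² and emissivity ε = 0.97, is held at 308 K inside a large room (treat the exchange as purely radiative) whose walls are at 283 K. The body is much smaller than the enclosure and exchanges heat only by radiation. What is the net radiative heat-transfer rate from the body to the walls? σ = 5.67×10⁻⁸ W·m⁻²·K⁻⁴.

For a small grey body in a large enclosure: P_net = εσA(T_body⁴ − T_wall⁴).
A = 1.59 m²; T_body⁴ − T_wall⁴ = 8.999×10⁹ − 6.414×10⁹ = 2.585×10⁹ K⁴.
|P_net| = 0.97·5.67×10⁻⁸·1.590·2.585×10⁹.

P_net ≈ 226 W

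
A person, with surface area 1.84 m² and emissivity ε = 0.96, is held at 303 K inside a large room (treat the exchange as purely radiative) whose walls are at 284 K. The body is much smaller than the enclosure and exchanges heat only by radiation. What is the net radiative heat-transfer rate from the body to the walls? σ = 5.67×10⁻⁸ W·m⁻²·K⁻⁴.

For a small grey body in a large enclosure: P_net = εσA(T_body⁴ − T_wall⁴).
A = 1.84 m²; T_body⁴ − T_wall⁴ = 8.429×10⁹ − 6.505×10⁹ = 1.924×10⁹ K⁴.
|P_net| = 0.96·5.67×10⁻⁸·1.840·1.924×10⁹.

P_net ≈ 193 W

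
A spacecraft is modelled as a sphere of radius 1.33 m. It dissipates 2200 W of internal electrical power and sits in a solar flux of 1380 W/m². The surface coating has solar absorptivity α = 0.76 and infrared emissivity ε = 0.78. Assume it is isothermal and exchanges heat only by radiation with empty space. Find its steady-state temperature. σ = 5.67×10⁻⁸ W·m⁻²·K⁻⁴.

At steady state, absorbed solar power + internal power = radiated power.
Absorbed: α·S·A_cross = 0.76·1380·5.557 = 5828 W (cross-section πr²).
Total input = 5828 + 2200 = 8028 W.
Radiated: εσ·A_surf·T⁴ with A_surf = 4πr² = 22.23 m².
T⁴ = 8028/(0.78·5.67×10⁻⁸·22.23) = 8.166×10⁹ K⁴.

T ≈ 301 K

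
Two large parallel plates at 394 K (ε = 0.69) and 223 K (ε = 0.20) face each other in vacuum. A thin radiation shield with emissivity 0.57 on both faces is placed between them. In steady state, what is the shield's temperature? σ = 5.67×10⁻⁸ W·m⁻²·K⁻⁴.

In steady state the net flux on the hot side equals that on the cold side.
σ(T₁⁴−T_s⁴)/D₁ = σ(T_s⁴−T₂⁴)/D₂, with D₁ = 1/ε₁+1/ε_s−1 = 2.204, D₂ = 1/ε_s+1/ε₂−1 = 5.754.
Solve for T_s⁴: T_s⁴ = (D₂·T₁⁴ + D₁·T₂⁴)/(D₁+D₂) = 1.811×10¹⁰ K⁴.

T_s ≈ 367 K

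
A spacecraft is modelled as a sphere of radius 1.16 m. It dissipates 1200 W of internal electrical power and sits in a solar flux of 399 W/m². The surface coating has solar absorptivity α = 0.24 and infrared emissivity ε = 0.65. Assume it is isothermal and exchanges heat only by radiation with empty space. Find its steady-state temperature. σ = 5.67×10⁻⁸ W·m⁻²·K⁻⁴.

At steady state, absorbed solar power + internal power = radiated power.
Absorbed: α·S·A_cross = 0.24·399·4.227 = 404.8 W (cross-section πr²).
Total input = 404.8 + 1200 = 1605 W.
Radiated: εσ·A_surf·T⁴ with A_surf = 4πr² = 16.91 m².
T⁴ = 1605/(0.65·5.67×10⁻⁸·16.91) = 2.575×10⁹ K⁴.

T ≈ 225 K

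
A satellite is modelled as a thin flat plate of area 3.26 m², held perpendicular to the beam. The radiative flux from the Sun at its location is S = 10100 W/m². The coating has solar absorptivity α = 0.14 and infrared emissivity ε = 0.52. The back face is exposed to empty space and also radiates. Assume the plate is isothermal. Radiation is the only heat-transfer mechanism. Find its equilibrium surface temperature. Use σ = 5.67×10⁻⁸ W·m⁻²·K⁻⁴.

At equilibrium, absorbed power = emitted power.
Absorbing cross-section = A = 3.260 m²; emitting surface = 2A = 6.520 m² (ratio 2).
αS·A_cross = εσ·A_surf·T⁴  ⇒  T⁴ = αS/(ε·2σ).
T⁴ = 0.140·10100/(0.52·2·5.67×10⁻⁸) = 2.398×10¹⁰ K⁴.
T = (2.398×10¹⁰)^(1/4).

T ≈ 394 K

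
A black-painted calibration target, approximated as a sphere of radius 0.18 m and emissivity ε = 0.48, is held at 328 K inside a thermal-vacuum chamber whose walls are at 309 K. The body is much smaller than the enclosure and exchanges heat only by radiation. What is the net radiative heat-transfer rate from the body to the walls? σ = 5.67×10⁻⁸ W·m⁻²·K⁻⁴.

For a small grey body in a large enclosure: P_net = εσA(T_body⁴ − T_wall⁴).
A = 4πr² = 0.4072 m²; T_body⁴ − T_wall⁴ = 1.157×10¹⁰ − 9.117×10⁹ = 2.458×10⁹ K⁴.
|P_net| = 0.48·5.67×10⁻⁸·0.4072·2.458×10⁹.

P_net ≈ 27.2 W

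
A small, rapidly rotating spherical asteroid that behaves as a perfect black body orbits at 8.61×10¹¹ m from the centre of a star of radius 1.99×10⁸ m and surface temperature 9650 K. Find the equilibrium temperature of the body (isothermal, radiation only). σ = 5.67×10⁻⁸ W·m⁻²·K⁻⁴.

T ≈ 104 K

The star's surface emits σT_*⁴; at distance d the flux is S = σT_*⁴(R_*/d)².
S = 5.67×10⁻⁸·(9650)⁴·(1.99×10⁸/8.61×10¹¹)² = 26.27 W/m².
For an isothermal sphere T⁴ = (1−a)S/(4σ) = 1.158×10⁸ K⁴.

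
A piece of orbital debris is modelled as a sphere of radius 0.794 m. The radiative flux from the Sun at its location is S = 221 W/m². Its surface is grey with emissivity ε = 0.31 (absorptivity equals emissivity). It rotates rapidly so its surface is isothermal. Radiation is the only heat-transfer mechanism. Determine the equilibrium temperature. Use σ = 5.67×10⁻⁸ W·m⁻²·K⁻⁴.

At equilibrium, absorbed power = emitted power.
Absorbing cross-section = πr² = 1.981 m²; emitting surface = 4πr² = 7.922 m² (ratio 4).
εS·A_cross = εσ·A_surf·T⁴  ⇒  T⁴ = S/(4σ)   (ε cancels).
T⁴ = 221/(4·5.67×10⁻⁸) = 9.744×10⁸ K⁴.
T = (9.744×10⁸)^(1/4).

T ≈ 177 K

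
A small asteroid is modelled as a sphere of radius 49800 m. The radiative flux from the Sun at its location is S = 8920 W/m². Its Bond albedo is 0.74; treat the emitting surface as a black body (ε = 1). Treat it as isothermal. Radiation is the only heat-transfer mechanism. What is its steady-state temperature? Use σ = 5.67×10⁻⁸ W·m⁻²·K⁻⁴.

T ≈ 318 K

At equilibrium, absorbed power = emitted power.
Absorbing cross-section = πr² = 7.791×10⁹ m²; emitting surface = 4πr² = 3.117×10¹⁰ m² (ratio 4).
(1−a)S·A_cross = εσ·A_surf·T⁴  ⇒  T⁴ = (1−a)S/(4σ).
T⁴ = 0.260·8920/(4·5.67×10⁻⁸) = 1.023×10¹⁰ K⁴.
T = (1.023×10¹⁰)^(1/4).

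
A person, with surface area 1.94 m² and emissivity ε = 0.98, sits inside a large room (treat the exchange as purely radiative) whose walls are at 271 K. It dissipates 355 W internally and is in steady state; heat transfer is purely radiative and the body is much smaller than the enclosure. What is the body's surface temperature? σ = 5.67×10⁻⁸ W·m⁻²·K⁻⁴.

For a small grey body in a large enclosure, net radiated power = εσA(T⁴ − T_w⁴).
Steady state: P = εσA(T⁴ − T_w⁴) with A = 1.94 m².
T⁴ = P/(εσA) + T_w⁴ = 355/(0.98·5.67×10⁻⁸·1.940) + (271)⁴
    = 3.293×10⁹ + 5.394×10⁹ = 8.687×10⁹ K⁴.

T ≈ 305 K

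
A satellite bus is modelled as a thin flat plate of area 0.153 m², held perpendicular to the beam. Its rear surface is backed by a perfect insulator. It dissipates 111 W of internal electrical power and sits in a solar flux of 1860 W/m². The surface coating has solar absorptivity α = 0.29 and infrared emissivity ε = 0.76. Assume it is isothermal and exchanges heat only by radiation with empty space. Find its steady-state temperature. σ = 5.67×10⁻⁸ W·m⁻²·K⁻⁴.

T ≈ 414 K

At steady state, absorbed solar power + internal power = radiated power.
Absorbed: α·S·A_cross = 0.29·1860·0.1530 = 82.53 W (cross-section A).
Total input = 82.53 + 111 = 193.5 W.
Radiated: εσ·A_surf·T⁴ with A_surf = A = 0.1530 m².
T⁴ = 193.5/(0.76·5.67×10⁻⁸·0.1530) = 2.935×10¹⁰ K⁴.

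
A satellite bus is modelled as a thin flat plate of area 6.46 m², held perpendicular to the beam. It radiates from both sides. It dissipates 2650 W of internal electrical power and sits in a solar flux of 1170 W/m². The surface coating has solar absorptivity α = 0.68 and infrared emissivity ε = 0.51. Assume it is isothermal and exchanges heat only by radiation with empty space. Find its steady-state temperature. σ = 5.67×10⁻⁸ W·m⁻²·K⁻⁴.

T ≈ 380 K

At steady state, absorbed solar power + internal power = radiated power.
Absorbed: α·S·A_cross = 0.68·1170·6.460 = 5140 W (cross-section A).
Total input = 5140 + 2650 = 7790 W.
Radiated: εσ·A_surf·T⁴ with A_surf = 2A = 12.92 m².
T⁴ = 7790/(0.51·5.67×10⁻⁸·12.92) = 2.085×10¹⁰ K⁴.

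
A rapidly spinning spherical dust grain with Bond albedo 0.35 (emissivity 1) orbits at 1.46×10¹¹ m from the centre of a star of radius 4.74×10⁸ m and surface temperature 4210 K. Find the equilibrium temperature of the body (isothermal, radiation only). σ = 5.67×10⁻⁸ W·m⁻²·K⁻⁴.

The star's surface emits σT_*⁴; at distance d the flux is S = σT_*⁴(R_*/d)².
S = 5.67×10⁻⁸·(4210)⁴·(4.74×10⁸/1.46×10¹¹)² = 187.7 W/m².
For an isothermal sphere T⁴ = (1−a)S/(4σ) = 5.381×10⁸ K⁴.

T ≈ 152 K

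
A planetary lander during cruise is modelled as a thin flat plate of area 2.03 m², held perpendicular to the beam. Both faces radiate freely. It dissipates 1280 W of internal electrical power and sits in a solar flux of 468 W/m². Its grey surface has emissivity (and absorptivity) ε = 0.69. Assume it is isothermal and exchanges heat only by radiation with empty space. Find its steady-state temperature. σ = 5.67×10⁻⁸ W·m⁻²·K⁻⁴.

T ≈ 332 K

At steady state, absorbed solar power + internal power = radiated power.
Absorbed: α·S·A_cross = 0.69·468·2.030 = 655.5 W (cross-section A).
Total input = 655.5 + 1280 = 1936 W.
Radiated: εσ·A_surf·T⁴ with A_surf = 2A = 4.060 m².
T⁴ = 1936/(0.69·5.67×10⁻⁸·4.060) = 1.219×10¹⁰ K⁴.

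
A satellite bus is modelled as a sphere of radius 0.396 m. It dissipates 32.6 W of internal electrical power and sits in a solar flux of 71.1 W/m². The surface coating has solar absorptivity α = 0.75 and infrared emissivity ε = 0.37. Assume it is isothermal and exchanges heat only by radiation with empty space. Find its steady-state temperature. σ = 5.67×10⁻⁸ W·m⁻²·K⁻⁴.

T ≈ 194 K

At steady state, absorbed solar power + internal power = radiated power.
Absorbed: α·S·A_cross = 0.75·71.1·0.4927 = 26.27 W (cross-section πr²).
Total input = 26.27 + 32.6 = 58.87 W.
Radiated: εσ·A_surf·T⁴ with A_surf = 4πr² = 1.971 m².
T⁴ = 58.87/(0.37·5.67×10⁻⁸·1.971) = 1.424×10⁹ K⁴.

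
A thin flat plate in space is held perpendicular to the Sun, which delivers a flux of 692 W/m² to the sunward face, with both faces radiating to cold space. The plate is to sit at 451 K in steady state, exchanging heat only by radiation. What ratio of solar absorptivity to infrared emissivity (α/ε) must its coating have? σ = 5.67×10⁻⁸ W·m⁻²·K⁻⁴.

α/ε ≈ 6.78

Balance: αS·A = εσ·2A·T⁴ ⇒ α/ε = 2σT⁴/S.
α/ε = 2·5.67×10⁻⁸·(451)⁴/692 = 2·5.67×10⁻⁸·4.137×10¹⁰/692.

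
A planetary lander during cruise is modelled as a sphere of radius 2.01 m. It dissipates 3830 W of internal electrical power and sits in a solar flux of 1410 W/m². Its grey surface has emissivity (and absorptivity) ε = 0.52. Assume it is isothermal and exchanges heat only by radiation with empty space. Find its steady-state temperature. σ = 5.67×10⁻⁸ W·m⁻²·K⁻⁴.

At steady state, absorbed solar power + internal power = radiated power.
Absorbed: α·S·A_cross = 0.52·1410·12.69 = 9306 W (cross-section πr²).
Total input = 9306 + 3830 = 13140 W.
Radiated: εσ·A_surf·T⁴ with A_surf = 4πr² = 50.77 m².
T⁴ = 13140/(0.52·5.67×10⁻⁸·50.77) = 8.776×10⁹ K⁴.

T ≈ 306 K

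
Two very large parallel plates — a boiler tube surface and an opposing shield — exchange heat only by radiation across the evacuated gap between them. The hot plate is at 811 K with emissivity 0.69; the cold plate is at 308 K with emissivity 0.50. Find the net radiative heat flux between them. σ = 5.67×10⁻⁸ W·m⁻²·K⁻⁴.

For two infinite grey parallel plates, q = σ(T₁⁴ − T₂⁴)/(1/ε₁ + 1/ε₂ − 1).
T₁⁴ − T₂⁴ = 4.326×10¹¹ − 8.999×10⁹ = 4.236×10¹¹ K⁴.
1/ε₁ + 1/ε₂ − 1 = 1.449 + 2.000 − 1 = 2.449.
q = 5.67×10⁻⁸ × 4.236×10¹¹ / 2.449.

q ≈ 9810 W/m²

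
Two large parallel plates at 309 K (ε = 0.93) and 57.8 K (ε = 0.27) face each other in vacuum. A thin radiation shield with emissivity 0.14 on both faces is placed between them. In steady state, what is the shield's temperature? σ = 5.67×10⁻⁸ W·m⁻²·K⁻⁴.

T_s ≈ 269 K

In steady state the net flux on the hot side equals that on the cold side.
σ(T₁⁴−T_s⁴)/D₁ = σ(T_s⁴−T₂⁴)/D₂, with D₁ = 1/ε₁+1/ε_s−1 = 7.218, D₂ = 1/ε_s+1/ε₂−1 = 9.847.
Solve for T_s⁴: T_s⁴ = (D₂·T₁⁴ + D₁·T₂⁴)/(D₁+D₂) = 5.265×10⁹ K⁴.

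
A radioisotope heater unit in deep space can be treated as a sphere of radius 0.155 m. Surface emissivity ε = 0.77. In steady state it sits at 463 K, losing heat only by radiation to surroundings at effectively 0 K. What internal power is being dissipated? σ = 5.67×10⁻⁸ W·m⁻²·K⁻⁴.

P ≈ 606 W

Steady state: P = εσA T⁴.
A = 4πr² = 0.3019 m²; T⁴ = (463)⁴ = 4.595×10¹⁰ K⁴.
P = 0.77 × 5.67×10⁻⁸ × 0.3019 × 4.595×10¹⁰.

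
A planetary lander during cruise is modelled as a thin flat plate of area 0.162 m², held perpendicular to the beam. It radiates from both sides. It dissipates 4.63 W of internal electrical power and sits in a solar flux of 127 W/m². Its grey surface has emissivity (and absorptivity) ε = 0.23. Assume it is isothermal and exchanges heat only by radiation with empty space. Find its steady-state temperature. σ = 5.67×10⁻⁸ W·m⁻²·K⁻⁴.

At steady state, absorbed solar power + internal power = radiated power.
Absorbed: α·S·A_cross = 0.23·127·0.1620 = 4.732 W (cross-section A).
Total input = 4.732 + 4.63 = 9.362 W.
Radiated: εσ·A_surf·T⁴ with A_surf = 2A = 0.3240 m².
T⁴ = 9.362/(0.23·5.67×10⁻⁸·0.3240) = 2.216×10⁹ K⁴.

T ≈ 217 K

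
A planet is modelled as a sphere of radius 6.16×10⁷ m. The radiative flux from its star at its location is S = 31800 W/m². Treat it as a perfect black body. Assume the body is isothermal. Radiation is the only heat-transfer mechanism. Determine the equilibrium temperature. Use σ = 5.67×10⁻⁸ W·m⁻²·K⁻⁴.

T ≈ 612 K

At equilibrium, absorbed power = emitted power.
Absorbing cross-section = πr² = 1.192×10¹⁶ m²; emitting surface = 4πr² = 4.768×10¹⁶ m² (ratio 4).
S·A_cross = εσ·A_surf·T⁴  ⇒  T⁴ = S/(4σ).
T⁴ = 1.00·31800/(4·5.67×10⁻⁸) = 1.402×10¹¹ K⁴.
T = (1.402×10¹¹)^(1/4).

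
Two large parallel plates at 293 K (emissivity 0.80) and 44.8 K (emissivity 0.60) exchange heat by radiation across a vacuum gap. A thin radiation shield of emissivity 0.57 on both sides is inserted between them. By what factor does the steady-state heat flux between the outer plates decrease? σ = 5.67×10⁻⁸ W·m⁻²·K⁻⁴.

Without shield: q₀ = σΔ(T⁴)/(1/ε₁+1/ε₂−1) with denominator 1.917.
With shield the two gaps are in series; the resistances add: (1/ε₁+1/ε_s−1)+(1/ε_s+1/ε₂−1) = 2.004+2.421 = 4.425.
Heat-flux ratio q₀/q = 4.425/1.917.

factor ≈ 2.31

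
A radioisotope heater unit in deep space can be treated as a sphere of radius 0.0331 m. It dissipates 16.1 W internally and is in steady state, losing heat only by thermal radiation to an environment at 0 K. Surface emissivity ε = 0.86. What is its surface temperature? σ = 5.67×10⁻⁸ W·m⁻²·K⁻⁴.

Steady state: internal power = radiated power, P = εσA T⁴.
Radiating area A = 4πr² = 0.01377 m².
T⁴ = P/(εσA) = 16.1/(0.86·5.67×10⁻⁸·0.01377) = 2.398×10¹⁰ K⁴.
T = (2.398×10¹⁰)^(1/4).

T ≈ 394 K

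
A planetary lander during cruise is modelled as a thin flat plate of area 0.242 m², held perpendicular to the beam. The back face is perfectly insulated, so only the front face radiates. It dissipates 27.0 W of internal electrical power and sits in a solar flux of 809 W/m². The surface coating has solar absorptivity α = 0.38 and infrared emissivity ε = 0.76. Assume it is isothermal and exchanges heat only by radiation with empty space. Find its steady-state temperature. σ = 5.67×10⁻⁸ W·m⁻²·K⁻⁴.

At steady state, absorbed solar power + internal power = radiated power.
Absorbed: α·S·A_cross = 0.38·809·0.2420 = 74.40 W (cross-section A).
Total input = 74.40 + 27.0 = 101.4 W.
Radiated: εσ·A_surf·T⁴ with A_surf = A = 0.2420 m².
T⁴ = 101.4/(0.76·5.67×10⁻⁸·0.2420) = 9.723×10⁹ K⁴.

T ≈ 314 K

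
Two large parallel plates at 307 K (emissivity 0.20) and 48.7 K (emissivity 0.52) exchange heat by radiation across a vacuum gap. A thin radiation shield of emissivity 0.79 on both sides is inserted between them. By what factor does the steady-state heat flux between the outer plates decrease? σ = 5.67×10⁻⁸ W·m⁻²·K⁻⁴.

factor ≈ 1.26

Without shield: q₀ = σΔ(T⁴)/(1/ε₁+1/ε₂−1) with denominator 5.923.
With shield the two gaps are in series; the resistances add: (1/ε₁+1/ε_s−1)+(1/ε_s+1/ε₂−1) = 5.266+2.189 = 7.455.
Heat-flux ratio q₀/q = 7.455/5.923.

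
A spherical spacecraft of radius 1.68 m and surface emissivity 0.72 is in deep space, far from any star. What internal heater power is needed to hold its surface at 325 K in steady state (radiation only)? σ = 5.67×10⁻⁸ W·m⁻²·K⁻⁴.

P = εσ·4πr²·T⁴.
4πr² = 35.47 m²; T⁴ = 1.116×10¹⁰ K⁴.
P = 0.72·5.67×10⁻⁸·35.47·1.116×10¹⁰.

P ≈ 16200 W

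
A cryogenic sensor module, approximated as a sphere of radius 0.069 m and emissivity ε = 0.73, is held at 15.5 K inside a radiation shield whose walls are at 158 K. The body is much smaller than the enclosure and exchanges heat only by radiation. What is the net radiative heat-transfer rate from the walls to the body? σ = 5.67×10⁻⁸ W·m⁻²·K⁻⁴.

For a small grey body in a large enclosure: P_net = εσA(T_body⁴ − T_wall⁴).
A = 4πr² = 0.05983 m²; T_body⁴ − T_wall⁴ = 57720 − 6.232×10⁸ = -6.231×10⁸ K⁴.
|P_net| = 0.73·5.67×10⁻⁸·0.05983·6.231×10⁸.

P_net ≈ 1.54 W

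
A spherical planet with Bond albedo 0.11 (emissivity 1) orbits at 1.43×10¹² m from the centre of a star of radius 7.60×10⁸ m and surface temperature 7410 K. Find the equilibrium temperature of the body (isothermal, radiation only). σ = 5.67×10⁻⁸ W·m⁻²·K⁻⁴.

The star's surface emits σT_*⁴; at distance d the flux is S = σT_*⁴(R_*/d)².
S = 5.67×10⁻⁸·(7410)⁴·(7.60×10⁸/1.43×10¹²)² = 48.28 W/m².
For an isothermal sphere T⁴ = (1−a)S/(4σ) = 1.895×10⁸ K⁴.

T ≈ 117 K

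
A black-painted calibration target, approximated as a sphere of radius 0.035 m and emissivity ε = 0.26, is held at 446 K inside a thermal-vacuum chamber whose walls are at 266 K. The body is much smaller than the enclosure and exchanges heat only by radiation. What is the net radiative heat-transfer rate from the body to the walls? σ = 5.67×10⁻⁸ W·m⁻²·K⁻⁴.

For a small grey body in a large enclosure: P_net = εσA(T_body⁴ − T_wall⁴).
A = 4πr² = 0.01539 m²; T_body⁴ − T_wall⁴ = 3.957×10¹⁰ − 5.006×10⁹ = 3.456×10¹⁰ K⁴.
|P_net| = 0.26·5.67×10⁻⁸·0.01539·3.456×10¹⁰.

P_net ≈ 7.84 W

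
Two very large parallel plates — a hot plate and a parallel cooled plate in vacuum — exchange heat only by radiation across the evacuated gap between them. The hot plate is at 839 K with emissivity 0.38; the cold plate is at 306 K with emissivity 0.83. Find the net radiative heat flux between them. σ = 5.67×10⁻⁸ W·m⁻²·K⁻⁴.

For two infinite grey parallel plates, q = σ(T₁⁴ − T₂⁴)/(1/ε₁ + 1/ε₂ − 1).
T₁⁴ − T₂⁴ = 4.955×10¹¹ − 8.768×10⁹ = 4.867×10¹¹ K⁴.
1/ε₁ + 1/ε₂ − 1 = 2.632 + 1.205 − 1 = 2.836.
q = 5.67×10⁻⁸ × 4.867×10¹¹ / 2.836.

q ≈ 9730 W/m²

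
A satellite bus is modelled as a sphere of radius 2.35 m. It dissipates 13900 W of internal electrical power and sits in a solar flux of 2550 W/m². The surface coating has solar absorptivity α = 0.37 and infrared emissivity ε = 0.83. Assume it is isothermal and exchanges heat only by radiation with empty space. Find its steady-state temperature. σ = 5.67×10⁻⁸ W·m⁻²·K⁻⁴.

At steady state, absorbed solar power + internal power = radiated power.
Absorbed: α·S·A_cross = 0.37·2550·17.35 = 16370 W (cross-section πr²).
Total input = 16370 + 13900 = 30270 W.
Radiated: εσ·A_surf·T⁴ with A_surf = 4πr² = 69.40 m².
T⁴ = 30270/(0.83·5.67×10⁻⁸·69.40) = 9.268×10⁹ K⁴.

T ≈ 310 K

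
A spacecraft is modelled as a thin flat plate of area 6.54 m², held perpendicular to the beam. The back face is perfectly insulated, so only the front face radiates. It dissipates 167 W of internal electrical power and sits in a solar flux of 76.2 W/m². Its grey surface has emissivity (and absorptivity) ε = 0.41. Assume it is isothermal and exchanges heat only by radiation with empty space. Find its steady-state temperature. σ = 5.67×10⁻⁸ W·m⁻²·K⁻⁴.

T ≈ 222 K

At steady state, absorbed solar power + internal power = radiated power.
Absorbed: α·S·A_cross = 0.41·76.2·6.540 = 204.3 W (cross-section A).
Total input = 204.3 + 167 = 371.3 W.
Radiated: εσ·A_surf·T⁴ with A_surf = A = 6.540 m².
T⁴ = 371.3/(0.41·5.67×10⁻⁸·6.540) = 2.442×10⁹ K⁴.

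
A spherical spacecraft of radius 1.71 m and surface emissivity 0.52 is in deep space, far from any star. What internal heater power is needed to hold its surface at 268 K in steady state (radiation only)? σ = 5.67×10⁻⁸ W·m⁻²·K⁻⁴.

P = εσ·4πr²·T⁴.
4πr² = 36.75 m²; T⁴ = 5.159×10⁹ K⁴.
P = 0.52·5.67×10⁻⁸·36.75·5.159×10⁹.

P ≈ 5590 W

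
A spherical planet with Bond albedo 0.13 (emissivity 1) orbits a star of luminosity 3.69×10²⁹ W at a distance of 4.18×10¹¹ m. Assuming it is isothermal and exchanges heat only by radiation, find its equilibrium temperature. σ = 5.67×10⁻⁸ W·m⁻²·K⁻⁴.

First find the stellar flux at distance d: S = L/(4πd²) = 3.69×10²⁹/(4π·(4.18×10¹¹)²) = 1.681×10⁵ W/m².
For an isothermal sphere, absorbed (1−a)S·πr² = emitted σ·4πr²·T⁴, so T⁴ = (1−a)S/(4σ).
T⁴ = 0.870·1.681×10⁵/(4·5.67×10⁻⁸) = 6.447×10¹¹ K⁴.

T ≈ 896 K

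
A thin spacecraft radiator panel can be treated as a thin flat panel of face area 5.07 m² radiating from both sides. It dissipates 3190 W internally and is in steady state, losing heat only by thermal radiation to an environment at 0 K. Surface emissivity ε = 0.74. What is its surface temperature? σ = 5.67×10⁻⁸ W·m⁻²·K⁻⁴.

Steady state: internal power = radiated power, P = εσA T⁴.
Radiating area A = 2·5.07 = 10.14 m².
T⁴ = P/(εσA) = 3190/(0.74·5.67×10⁻⁸·10.14) = 7.498×10⁹ K⁴.
T = (7.498×10⁹)^(1/4).

T ≈ 294 K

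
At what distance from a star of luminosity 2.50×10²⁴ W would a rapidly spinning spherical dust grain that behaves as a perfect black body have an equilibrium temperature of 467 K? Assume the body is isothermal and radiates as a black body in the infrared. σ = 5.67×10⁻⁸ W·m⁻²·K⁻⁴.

d ≈ 4.29×10⁹ m

For an isothermal black-emitting sphere, (1−a)S·πr² = σ·4πr²·T⁴ ⇒ S = 4σT⁴/(1−a).
S = 4·5.67×10⁻⁸·(467)⁴/1.00 = 10790 W/m².
Flux falls as S = L/(4πd²), so d = √(L/(4πS)) = √(2.50×10²⁴/(4π·10790)).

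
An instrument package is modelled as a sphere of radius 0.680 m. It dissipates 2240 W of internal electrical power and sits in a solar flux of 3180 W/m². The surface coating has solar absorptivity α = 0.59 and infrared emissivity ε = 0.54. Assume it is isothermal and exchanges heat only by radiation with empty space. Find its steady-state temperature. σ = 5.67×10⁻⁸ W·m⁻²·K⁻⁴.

T ≈ 409 K

At steady state, absorbed solar power + internal power = radiated power.
Absorbed: α·S·A_cross = 0.59·3180·1.453 = 2726 W (cross-section πr²).
Total input = 2726 + 2240 = 4966 W.
Radiated: εσ·A_surf·T⁴ with A_surf = 4πr² = 5.811 m².
T⁴ = 4966/(0.54·5.67×10⁻⁸·5.811) = 2.791×10¹⁰ K⁴.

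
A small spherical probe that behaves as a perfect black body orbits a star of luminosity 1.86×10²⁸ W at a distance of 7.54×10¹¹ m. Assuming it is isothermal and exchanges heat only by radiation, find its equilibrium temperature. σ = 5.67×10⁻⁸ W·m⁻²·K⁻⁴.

T ≈ 327 K

First find the stellar flux at distance d: S = L/(4πd²) = 1.86×10²⁸/(4π·(7.54×10¹¹)²) = 2604 W/m².
For an isothermal sphere, absorbed (1−a)S·πr² = emitted σ·4πr²·T⁴, so T⁴ = (1−a)S/(4σ).
T⁴ = 1.00·2604/(4·5.67×10⁻⁸) = 1.148×10¹⁰ K⁴.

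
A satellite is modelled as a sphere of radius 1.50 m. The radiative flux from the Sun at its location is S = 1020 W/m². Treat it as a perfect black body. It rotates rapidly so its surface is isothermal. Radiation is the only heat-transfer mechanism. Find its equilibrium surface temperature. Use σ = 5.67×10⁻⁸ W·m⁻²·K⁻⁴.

T ≈ 259 K

At equilibrium, absorbed power = emitted power.
Absorbing cross-section = πr² = 7.069 m²; emitting surface = 4πr² = 28.27 m² (ratio 4).
S·A_cross = εσ·A_surf·T⁴  ⇒  T⁴ = S/(4σ).
T⁴ = 1.00·1020/(4·5.67×10⁻⁸) = 4.497×10⁹ K⁴.
T = (4.497×10⁹)^(1/4).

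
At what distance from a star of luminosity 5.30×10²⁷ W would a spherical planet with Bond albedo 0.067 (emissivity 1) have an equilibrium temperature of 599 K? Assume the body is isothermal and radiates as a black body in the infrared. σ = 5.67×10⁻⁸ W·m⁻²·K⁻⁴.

d ≈ 1.16×10¹¹ m

For an isothermal black-emitting sphere, (1−a)S·πr² = σ·4πr²·T⁴ ⇒ S = 4σT⁴/(1−a).
S = 4·5.67×10⁻⁸·(599)⁴/0.933 = 31290 W/m².
Flux falls as S = L/(4πd²), so d = √(L/(4πS)) = √(5.30×10²⁷/(4π·31290)).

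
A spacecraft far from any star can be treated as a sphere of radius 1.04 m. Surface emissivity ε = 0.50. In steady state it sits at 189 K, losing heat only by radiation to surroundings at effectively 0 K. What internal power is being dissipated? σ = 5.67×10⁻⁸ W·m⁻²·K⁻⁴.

P ≈ 492 W

Steady state: P = εσA T⁴.
A = 4πr² = 13.59 m²; T⁴ = (189)⁴ = 1.276×10⁹ K⁴.
P = 0.50 × 5.67×10⁻⁸ × 13.59 × 1.276×10⁹.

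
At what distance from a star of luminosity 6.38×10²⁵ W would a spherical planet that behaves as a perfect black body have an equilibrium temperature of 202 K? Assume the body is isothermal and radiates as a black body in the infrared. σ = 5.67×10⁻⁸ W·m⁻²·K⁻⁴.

For an isothermal black-emitting sphere, (1−a)S·πr² = σ·4πr²·T⁴ ⇒ S = 4σT⁴/(1−a).
S = 4·5.67×10⁻⁸·(202)⁴/1.00 = 377.6 W/m².
Flux falls as S = L/(4πd²), so d = √(L/(4πS)) = √(6.38×10²⁵/(4π·377.6)).

d ≈ 1.16×10¹¹ m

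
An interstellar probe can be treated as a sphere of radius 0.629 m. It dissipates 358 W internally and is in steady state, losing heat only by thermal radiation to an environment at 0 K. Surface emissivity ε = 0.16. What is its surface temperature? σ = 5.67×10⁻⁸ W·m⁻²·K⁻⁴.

Steady state: internal power = radiated power, P = εσA T⁴.
Radiating area A = 4πr² = 4.972 m².
T⁴ = P/(εσA) = 358/(0.16·5.67×10⁻⁸·4.972) = 7.937×10⁹ K⁴.
T = (7.937×10⁹)^(1/4).

T ≈ 298 K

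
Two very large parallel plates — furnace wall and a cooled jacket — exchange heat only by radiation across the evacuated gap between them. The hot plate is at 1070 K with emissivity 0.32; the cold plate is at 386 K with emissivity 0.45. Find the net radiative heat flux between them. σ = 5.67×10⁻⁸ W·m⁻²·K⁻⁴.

For two infinite grey parallel plates, q = σ(T₁⁴ − T₂⁴)/(1/ε₁ + 1/ε₂ − 1).
T₁⁴ − T₂⁴ = 1.311×10¹² − 2.220×10¹⁰ = 1.289×10¹² K⁴.
1/ε₁ + 1/ε₂ − 1 = 3.125 + 2.222 − 1 = 4.347.
q = 5.67×10⁻⁸ × 1.289×10¹² / 4.347.

q ≈ 16800 W/m²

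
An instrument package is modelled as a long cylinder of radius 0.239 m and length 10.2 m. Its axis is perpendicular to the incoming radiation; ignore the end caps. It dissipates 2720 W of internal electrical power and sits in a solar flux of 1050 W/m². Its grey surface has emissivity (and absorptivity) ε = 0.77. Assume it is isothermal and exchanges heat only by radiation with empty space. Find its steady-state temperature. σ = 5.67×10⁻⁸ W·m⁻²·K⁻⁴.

T ≈ 316 K

At steady state, absorbed solar power + internal power = radiated power.
Absorbed: α·S·A_cross = 0.77·1050·4.876 = 3942 W (cross-section 2rL).
Total input = 3942 + 2720 = 6662 W.
Radiated: εσ·A_surf·T⁴ with A_surf = 2πrL = 15.32 m².
T⁴ = 6662/(0.77·5.67×10⁻⁸·15.32) = 9.962×10⁹ K⁴.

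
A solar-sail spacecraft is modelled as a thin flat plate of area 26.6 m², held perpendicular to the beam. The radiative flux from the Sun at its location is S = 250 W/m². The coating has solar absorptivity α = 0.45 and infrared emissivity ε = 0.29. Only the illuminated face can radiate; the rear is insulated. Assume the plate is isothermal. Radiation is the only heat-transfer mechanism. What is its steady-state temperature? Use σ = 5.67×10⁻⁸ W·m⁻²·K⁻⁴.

T ≈ 288 K

At equilibrium, absorbed power = emitted power.
Absorbing cross-section = A = 26.60 m²; emitting surface = A = 26.60 m² (ratio 1).
αS·A_cross = εσ·A_surf·T⁴  ⇒  T⁴ = αS/(ε·1σ).
T⁴ = 0.450·250/(0.29·1·5.67×10⁻⁸) = 6.842×10⁹ K⁴.
T = (6.842×10⁹)^(1/4).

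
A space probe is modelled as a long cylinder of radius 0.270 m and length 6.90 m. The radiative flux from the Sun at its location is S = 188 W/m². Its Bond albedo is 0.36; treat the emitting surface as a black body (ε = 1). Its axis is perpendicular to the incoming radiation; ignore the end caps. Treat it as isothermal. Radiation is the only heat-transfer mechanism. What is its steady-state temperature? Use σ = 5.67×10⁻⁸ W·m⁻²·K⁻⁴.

At equilibrium, absorbed power = emitted power.
Absorbing cross-section = 2rL = 3.726 m²; emitting surface = 2πrL = 11.71 m² (ratio π).
(1−a)S·A_cross = εσ·A_surf·T⁴  ⇒  T⁴ = (1−a)S/(πσ).
T⁴ = 0.640·188/(π·5.67×10⁻⁸) = 6.755×10⁸ K⁴.
T = (6.755×10⁸)^(1/4).

T ≈ 161 K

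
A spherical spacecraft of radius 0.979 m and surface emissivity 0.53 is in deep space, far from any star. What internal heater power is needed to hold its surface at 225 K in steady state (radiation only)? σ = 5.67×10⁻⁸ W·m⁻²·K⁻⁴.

P = εσ·4πr²·T⁴.
4πr² = 12.04 m²; T⁴ = 2.563×10⁹ K⁴.
P = 0.53·5.67×10⁻⁸·12.04·2.563×10⁹.

P ≈ 928 W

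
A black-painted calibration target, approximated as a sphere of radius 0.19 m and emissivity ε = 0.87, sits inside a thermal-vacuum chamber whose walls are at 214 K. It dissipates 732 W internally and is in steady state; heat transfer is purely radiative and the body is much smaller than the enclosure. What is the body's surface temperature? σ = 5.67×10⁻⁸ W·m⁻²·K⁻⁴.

T ≈ 432 K

For a small grey body in a large enclosure, net radiated power = εσA(T⁴ − T_w⁴).
Steady state: P = εσA(T⁴ − T_w⁴) with A = 4πr² = 0.4536 m².
T⁴ = P/(εσA) + T_w⁴ = 732/(0.87·5.67×10⁻⁸·0.4536) + (214)⁴
    = 3.271×10¹⁰ + 2.097×10⁹ = 3.481×10¹⁰ K⁴.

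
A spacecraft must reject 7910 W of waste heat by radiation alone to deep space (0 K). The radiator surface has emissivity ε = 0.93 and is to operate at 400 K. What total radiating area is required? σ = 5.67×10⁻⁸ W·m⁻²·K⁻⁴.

A ≈ 5.86 m²

P = εσA T⁴ ⇒ A = P/(εσT⁴).
T⁴ = 2.560×10¹⁰ K⁴.
A = 7910/(0.93 × 5.67×10⁻⁸ × 2.560×10¹⁰).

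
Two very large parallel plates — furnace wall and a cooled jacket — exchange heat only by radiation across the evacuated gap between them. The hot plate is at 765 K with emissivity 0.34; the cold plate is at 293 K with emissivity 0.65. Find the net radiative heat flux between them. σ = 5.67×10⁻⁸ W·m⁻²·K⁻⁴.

q ≈ 5460 W/m²

For two infinite grey parallel plates, q = σ(T₁⁴ − T₂⁴)/(1/ε₁ + 1/ε₂ − 1).
T₁⁴ − T₂⁴ = 3.425×10¹¹ − 7.370×10⁹ = 3.351×10¹¹ K⁴.
1/ε₁ + 1/ε₂ − 1 = 2.941 + 1.538 − 1 = 3.480.
q = 5.67×10⁻⁸ × 3.351×10¹¹ / 3.480.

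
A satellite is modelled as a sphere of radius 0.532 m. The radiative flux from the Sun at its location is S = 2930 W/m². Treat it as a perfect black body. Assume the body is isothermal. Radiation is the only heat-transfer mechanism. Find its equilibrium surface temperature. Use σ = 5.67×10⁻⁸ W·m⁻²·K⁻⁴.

T ≈ 337 K

At equilibrium, absorbed power = emitted power.
Absorbing cross-section = πr² = 0.8891 m²; emitting surface = 4πr² = 3.557 m² (ratio 4).
S·A_cross = εσ·A_surf·T⁴  ⇒  T⁴ = S/(4σ).
T⁴ = 1.00·2930/(4·5.67×10⁻⁸) = 1.292×10¹⁰ K⁴.
T = (1.292×10¹⁰)^(1/4).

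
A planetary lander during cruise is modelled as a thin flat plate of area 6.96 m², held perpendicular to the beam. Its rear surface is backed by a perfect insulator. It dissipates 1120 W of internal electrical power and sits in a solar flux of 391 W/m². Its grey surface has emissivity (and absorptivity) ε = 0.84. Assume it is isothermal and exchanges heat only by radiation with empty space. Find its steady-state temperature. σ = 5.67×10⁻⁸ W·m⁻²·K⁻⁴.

At steady state, absorbed solar power + internal power = radiated power.
Absorbed: α·S·A_cross = 0.84·391·6.960 = 2286 W (cross-section A).
Total input = 2286 + 1120 = 3406 W.
Radiated: εσ·A_surf·T⁴ with A_surf = A = 6.960 m².
T⁴ = 3406/(0.84·5.67×10⁻⁸·6.960) = 1.027×10¹⁰ K⁴.

T ≈ 318 K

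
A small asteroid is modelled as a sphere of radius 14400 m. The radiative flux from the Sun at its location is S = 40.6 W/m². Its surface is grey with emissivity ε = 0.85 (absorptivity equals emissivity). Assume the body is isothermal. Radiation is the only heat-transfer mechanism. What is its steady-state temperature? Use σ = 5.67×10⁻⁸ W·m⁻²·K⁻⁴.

T ≈ 116 K

At equilibrium, absorbed power = emitted power.
Absorbing cross-section = πr² = 6.514×10⁸ m²; emitting surface = 4πr² = 2.606×10⁹ m² (ratio 4).
εS·A_cross = εσ·A_surf·T⁴  ⇒  T⁴ = S/(4σ)   (ε cancels).
T⁴ = 40.6/(4·5.67×10⁻⁸) = 1.790×10⁸ K⁴.
T = (1.790×10⁸)^(1/4).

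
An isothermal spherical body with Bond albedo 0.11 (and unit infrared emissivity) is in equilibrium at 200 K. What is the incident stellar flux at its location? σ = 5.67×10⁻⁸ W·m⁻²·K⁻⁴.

(1−a)S·πr² = σ·4πr²·T⁴ ⇒ S = 4σT⁴/(1−a).
S = 4·5.67×10⁻⁸·1.600×10⁹/0.890.

S ≈ 408 W/m²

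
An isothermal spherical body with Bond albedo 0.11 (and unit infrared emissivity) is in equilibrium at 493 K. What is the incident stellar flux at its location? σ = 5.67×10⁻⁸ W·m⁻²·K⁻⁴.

S ≈ 15100 W/m²

(1−a)S·πr² = σ·4πr²·T⁴ ⇒ S = 4σT⁴/(1−a).
S = 4·5.67×10⁻⁸·5.907×10¹⁰/0.890.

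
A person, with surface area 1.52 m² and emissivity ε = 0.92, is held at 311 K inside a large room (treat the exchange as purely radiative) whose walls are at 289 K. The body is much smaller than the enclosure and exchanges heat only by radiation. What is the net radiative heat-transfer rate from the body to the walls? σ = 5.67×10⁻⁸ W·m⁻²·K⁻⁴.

For a small grey body in a large enclosure: P_net = εσA(T_body⁴ − T_wall⁴).
A = 1.52 m²; T_body⁴ − T_wall⁴ = 9.355×10⁹ − 6.976×10⁹ = 2.379×10⁹ K⁴.
|P_net| = 0.92·5.67×10⁻⁸·1.520·2.379×10⁹.

P_net ≈ 189 W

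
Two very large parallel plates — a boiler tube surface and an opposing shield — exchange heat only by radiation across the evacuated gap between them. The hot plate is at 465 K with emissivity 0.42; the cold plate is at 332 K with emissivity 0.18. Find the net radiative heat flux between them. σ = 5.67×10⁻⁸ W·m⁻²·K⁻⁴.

For two infinite grey parallel plates, q = σ(T₁⁴ − T₂⁴)/(1/ε₁ + 1/ε₂ − 1).
T₁⁴ − T₂⁴ = 4.675×10¹⁰ − 1.215×10¹⁰ = 3.460×10¹⁰ K⁴.
1/ε₁ + 1/ε₂ − 1 = 2.381 + 5.556 − 1 = 6.937.
q = 5.67×10⁻⁸ × 3.460×10¹⁰ / 6.937.

q ≈ 283 W/m²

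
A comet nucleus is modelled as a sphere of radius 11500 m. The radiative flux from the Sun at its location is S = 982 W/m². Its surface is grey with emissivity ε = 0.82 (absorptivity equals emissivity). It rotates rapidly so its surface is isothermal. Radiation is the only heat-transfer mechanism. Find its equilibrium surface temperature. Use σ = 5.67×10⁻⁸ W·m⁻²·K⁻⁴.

T ≈ 257 K

At equilibrium, absorbed power = emitted power.
Absorbing cross-section = πr² = 4.155×10⁸ m²; emitting surface = 4πr² = 1.662×10⁹ m² (ratio 4).
εS·A_cross = εσ·A_surf·T⁴  ⇒  T⁴ = S/(4σ)   (ε cancels).
T⁴ = 982/(4·5.67×10⁻⁸) = 4.330×10⁹ K⁴.
T = (4.330×10⁹)^(1/4).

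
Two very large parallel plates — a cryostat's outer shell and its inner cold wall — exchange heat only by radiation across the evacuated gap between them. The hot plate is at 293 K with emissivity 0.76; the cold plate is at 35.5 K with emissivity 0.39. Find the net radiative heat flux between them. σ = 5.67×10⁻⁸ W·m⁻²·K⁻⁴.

For two infinite grey parallel plates, q = σ(T₁⁴ − T₂⁴)/(1/ε₁ + 1/ε₂ − 1).
T₁⁴ − T₂⁴ = 7.370×10⁹ − 1.588×10⁶ = 7.368×10⁹ K⁴.
1/ε₁ + 1/ε₂ − 1 = 1.316 + 2.564 − 1 = 2.880.
q = 5.67×10⁻⁸ × 7.368×10⁹ / 2.880.

q ≈ 145 W/m²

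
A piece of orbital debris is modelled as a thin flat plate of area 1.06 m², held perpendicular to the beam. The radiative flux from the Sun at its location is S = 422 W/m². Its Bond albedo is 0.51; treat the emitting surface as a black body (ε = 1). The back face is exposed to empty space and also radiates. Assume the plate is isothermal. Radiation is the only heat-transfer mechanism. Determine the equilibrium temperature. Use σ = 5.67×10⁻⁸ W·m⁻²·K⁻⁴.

T ≈ 207 K

At equilibrium, absorbed power = emitted power.
Absorbing cross-section = A = 1.060 m²; emitting surface = 2A = 2.120 m² (ratio 2).
(1−a)S·A_cross = εσ·A_surf·T⁴  ⇒  T⁴ = (1−a)S/(2σ).
T⁴ = 0.490·422/(2·5.67×10⁻⁸) = 1.823×10⁹ K⁴.
T = (1.823×10⁹)^(1/4).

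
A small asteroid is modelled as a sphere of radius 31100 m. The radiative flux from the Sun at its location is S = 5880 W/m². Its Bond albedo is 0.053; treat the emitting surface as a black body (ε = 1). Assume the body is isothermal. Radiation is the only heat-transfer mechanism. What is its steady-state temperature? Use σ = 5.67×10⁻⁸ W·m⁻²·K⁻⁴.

At equilibrium, absorbed power = emitted power.
Absorbing cross-section = πr² = 3.039×10⁹ m²; emitting surface = 4πr² = 1.215×10¹⁰ m² (ratio 4).
(1−a)S·A_cross = εσ·A_surf·T⁴  ⇒  T⁴ = (1−a)S/(4σ).
T⁴ = 0.947·5880/(4·5.67×10⁻⁸) = 2.455×10¹⁰ K⁴.
T = (2.455×10¹⁰)^(1/4).

T ≈ 396 K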